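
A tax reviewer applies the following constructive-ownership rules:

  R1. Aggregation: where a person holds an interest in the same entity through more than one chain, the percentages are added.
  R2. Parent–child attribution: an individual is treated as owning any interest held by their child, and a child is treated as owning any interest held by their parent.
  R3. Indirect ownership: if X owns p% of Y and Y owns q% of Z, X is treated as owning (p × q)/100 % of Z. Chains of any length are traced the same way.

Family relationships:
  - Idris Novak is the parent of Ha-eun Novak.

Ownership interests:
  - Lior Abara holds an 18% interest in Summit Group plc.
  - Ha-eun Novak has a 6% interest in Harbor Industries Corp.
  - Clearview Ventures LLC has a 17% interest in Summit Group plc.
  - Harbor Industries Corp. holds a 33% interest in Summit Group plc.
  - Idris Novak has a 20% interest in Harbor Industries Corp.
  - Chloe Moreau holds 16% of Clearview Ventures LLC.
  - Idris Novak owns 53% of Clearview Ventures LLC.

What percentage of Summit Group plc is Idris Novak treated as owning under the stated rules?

17.59%

By parent–child attribution (R2), Idris Novak is treated as also owning Ha-eun Novak's interest in Harbor Industries Corp, giving 20% + 6% = 26%.
Chain via Clearview Ventures LLC (R3): 53% × 17% = 9.01% of Summit Group plc.
Chain via Harbor Industries Corp. (R3): 26% × 33% = 8.58% of Summit Group plc.
Aggregating (R1): 9.01% + 8.58% = 17.59%.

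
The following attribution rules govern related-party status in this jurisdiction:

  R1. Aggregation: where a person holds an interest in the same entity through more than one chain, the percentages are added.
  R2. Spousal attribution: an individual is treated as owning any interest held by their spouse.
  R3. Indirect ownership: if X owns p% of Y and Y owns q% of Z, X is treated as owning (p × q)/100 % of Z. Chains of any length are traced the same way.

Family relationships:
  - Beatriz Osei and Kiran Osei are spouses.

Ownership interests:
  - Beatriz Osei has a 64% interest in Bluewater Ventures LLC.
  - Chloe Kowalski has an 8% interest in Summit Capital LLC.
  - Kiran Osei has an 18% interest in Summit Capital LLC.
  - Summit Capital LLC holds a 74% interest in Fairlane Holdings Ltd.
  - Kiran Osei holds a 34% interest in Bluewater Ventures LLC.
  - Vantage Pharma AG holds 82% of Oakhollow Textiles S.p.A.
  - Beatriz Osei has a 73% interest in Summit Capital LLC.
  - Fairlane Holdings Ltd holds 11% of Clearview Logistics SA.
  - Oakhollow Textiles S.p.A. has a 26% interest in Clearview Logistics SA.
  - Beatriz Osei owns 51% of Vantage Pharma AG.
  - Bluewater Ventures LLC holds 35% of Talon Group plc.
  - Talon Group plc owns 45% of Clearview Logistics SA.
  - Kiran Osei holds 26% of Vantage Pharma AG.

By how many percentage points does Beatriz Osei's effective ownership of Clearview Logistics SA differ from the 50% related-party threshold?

By spousal attribution (R2), Beatriz Osei is treated as also owning Kiran Osei's interest in Bluewater Ventures LLC, giving 64% + 34% = 98%.
By spousal attribution (R2), Beatriz Osei is treated as also owning Kiran Osei's interest in Summit Capital LLC, giving 73% + 18% = 91%.
By spousal attribution (R2), Beatriz Osei is treated as also owning Kiran Osei's interest in Vantage Pharma AG, giving 51% + 26% = 77%.
Chain via Bluewater Ventures LLC → Talon Group plc (R3): 98% × 35% × 45% = 15.435% of Clearview Logistics SA.
Chain via Summit Capital LLC → Fairlane Holdings Ltd (R3): 91% × 74% × 11% = 7.4074% of Clearview Logistics SA.
Chain via Vantage Pharma AG → Oakhollow Textiles S.p.A. (R3): 77% × 82% × 26% = 16.4164% of Clearview Logistics SA.
Aggregating (R1): 15.435% + 7.4074% + 16.4164% = 39.2588%.
39.2588% falls short of the 50% threshold by 10.7412 percentage points.

10.7412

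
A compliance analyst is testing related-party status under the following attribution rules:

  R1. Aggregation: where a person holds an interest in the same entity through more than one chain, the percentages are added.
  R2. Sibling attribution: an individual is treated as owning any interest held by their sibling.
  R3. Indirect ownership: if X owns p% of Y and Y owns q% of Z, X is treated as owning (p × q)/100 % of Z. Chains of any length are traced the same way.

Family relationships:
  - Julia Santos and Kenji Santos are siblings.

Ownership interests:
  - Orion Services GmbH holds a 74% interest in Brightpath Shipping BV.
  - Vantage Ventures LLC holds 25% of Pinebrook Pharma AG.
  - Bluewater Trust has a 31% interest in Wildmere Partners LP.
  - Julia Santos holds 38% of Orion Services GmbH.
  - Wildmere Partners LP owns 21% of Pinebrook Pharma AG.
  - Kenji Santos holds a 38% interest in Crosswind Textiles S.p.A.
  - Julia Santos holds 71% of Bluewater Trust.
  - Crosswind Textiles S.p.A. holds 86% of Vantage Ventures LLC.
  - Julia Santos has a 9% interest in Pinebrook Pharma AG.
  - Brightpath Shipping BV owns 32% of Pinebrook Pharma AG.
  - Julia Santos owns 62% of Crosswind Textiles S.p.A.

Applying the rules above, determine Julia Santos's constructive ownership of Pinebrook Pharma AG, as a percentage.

By sibling attribution (R2), Julia Santos is treated as also owning Kenji Santos's interest in Crosswind Textiles S.p.A, giving 62% + 38% = 100%.
Chain via Crosswind Textiles S.p.A. → Vantage Ventures LLC (R3): 100% × 86% × 25% = 21.5% of Pinebrook Pharma AG.
Chain via Bluewater Trust → Wildmere Partners LP (R3): 71% × 31% × 21% = 4.6221% of Pinebrook Pharma AG.
Chain via Orion Services GmbH → Brightpath Shipping BV (R3): 38% × 74% × 32% = 8.9984% of Pinebrook Pharma AG.
Direct interest in Pinebrook Pharma AG: 9%.
Aggregating (R1): 21.5% + 4.6221% + 8.9984% + 9% = 44.1205%.

44.1205%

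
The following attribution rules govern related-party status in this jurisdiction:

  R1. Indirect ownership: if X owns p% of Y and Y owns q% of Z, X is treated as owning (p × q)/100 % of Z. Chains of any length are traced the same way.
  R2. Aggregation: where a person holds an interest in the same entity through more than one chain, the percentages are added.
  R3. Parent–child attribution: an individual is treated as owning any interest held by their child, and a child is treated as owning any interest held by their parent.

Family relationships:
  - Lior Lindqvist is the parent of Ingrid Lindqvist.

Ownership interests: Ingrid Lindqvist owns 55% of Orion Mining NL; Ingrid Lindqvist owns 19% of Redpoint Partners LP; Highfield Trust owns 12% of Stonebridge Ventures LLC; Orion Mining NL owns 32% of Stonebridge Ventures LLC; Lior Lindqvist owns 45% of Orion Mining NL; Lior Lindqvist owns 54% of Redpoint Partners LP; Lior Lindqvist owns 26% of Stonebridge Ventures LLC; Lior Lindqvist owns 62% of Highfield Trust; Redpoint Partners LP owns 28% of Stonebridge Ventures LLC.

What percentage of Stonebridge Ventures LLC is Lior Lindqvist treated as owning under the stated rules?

85.88%

By parent–child attribution (R3), Lior Lindqvist is treated as also owning Ingrid Lindqvist's interest in Redpoint Partners LP, giving 54% + 19% = 73%.
By parent–child attribution (R3), Lior Lindqvist is treated as also owning Ingrid Lindqvist's interest in Orion Mining NL, giving 45% + 55% = 100%.
Chain via Highfield Trust (R1): 62% × 12% = 7.44% of Stonebridge Ventures LLC.
Chain via Redpoint Partners LP (R1): 73% × 28% = 20.44% of Stonebridge Ventures LLC.
Chain via Orion Mining NL (R1): 100% × 32% = 32% of Stonebridge Ventures LLC.
Direct interest in Stonebridge Ventures LLC: 26%.
Aggregating (R2): 7.44% + 20.44% + 32% + 26% = 85.88%.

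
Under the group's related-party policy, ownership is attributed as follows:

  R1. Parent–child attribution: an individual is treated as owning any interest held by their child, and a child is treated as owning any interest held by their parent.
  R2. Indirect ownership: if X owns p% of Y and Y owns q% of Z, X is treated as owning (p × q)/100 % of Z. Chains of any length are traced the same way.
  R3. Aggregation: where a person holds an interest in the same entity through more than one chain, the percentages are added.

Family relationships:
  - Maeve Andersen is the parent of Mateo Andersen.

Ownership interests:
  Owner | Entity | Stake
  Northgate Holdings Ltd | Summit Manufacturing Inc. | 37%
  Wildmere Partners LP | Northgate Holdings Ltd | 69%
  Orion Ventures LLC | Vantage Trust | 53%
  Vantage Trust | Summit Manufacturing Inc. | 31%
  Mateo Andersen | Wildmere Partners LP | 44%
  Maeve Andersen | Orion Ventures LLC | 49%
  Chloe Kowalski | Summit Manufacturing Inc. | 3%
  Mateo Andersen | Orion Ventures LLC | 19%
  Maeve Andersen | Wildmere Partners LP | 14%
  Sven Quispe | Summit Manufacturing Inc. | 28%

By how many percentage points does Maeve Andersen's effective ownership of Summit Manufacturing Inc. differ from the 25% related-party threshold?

By parent–child attribution (R1), Maeve Andersen is treated as also owning Mateo Andersen's interest in Wildmere Partners LP, giving 14% + 44% = 58%.
By parent–child attribution (R1), Maeve Andersen is treated as also owning Mateo Andersen's interest in Orion Ventures LLC, giving 49% + 19% = 68%.
Chain via Wildmere Partners LP → Northgate Holdings Ltd (R2): 58% × 69% × 37% = 14.8074% of Summit Manufacturing Inc.
Chain via Orion Ventures LLC → Vantage Trust (R2): 68% × 53% × 31% = 11.1724% of Summit Manufacturing Inc.
Aggregating (R3): 14.8074% + 11.1724% = 25.9798%.
25.9798% exceeds the 25% threshold by 0.9798 percentage points.

0.9798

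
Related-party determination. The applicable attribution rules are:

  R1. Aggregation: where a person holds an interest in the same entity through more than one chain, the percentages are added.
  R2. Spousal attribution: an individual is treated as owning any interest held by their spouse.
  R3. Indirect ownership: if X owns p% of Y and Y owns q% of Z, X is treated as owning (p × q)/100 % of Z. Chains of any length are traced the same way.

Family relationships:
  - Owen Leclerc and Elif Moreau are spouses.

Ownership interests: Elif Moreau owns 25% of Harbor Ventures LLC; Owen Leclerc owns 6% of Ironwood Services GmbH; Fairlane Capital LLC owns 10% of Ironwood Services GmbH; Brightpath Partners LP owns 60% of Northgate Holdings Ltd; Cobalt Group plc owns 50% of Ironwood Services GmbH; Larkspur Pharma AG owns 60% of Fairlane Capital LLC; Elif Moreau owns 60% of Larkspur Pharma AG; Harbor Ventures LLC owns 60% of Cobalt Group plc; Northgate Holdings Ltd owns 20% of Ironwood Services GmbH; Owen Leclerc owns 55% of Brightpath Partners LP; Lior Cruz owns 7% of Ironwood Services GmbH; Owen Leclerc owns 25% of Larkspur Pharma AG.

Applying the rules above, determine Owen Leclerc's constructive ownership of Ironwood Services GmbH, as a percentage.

By spousal attribution (R2), Owen Leclerc is treated as also owning Elif Moreau's interest in Larkspur Pharma AG, giving 25% + 60% = 85%.
By spousal attribution (R2), Owen Leclerc is treated as owning Elif Moreau's 25% interest in Harbor Ventures LLC.
Chain via Larkspur Pharma AG → Fairlane Capital LLC (R3): 85% × 60% × 10% = 5.1% of Ironwood Services GmbH.
Chain via Brightpath Partners LP → Northgate Holdings Ltd (R3): 55% × 60% × 20% = 6.6% of Ironwood Services GmbH.
Direct interest in Ironwood Services GmbH: 6%.
Chain via Harbor Ventures LLC → Cobalt Group plc (R3): 25% × 60% × 50% = 7.5% of Ironwood Services GmbH.
Aggregating (R1): 5.1% + 6.6% + 6% + 7.5% = 25.2%.

25.2%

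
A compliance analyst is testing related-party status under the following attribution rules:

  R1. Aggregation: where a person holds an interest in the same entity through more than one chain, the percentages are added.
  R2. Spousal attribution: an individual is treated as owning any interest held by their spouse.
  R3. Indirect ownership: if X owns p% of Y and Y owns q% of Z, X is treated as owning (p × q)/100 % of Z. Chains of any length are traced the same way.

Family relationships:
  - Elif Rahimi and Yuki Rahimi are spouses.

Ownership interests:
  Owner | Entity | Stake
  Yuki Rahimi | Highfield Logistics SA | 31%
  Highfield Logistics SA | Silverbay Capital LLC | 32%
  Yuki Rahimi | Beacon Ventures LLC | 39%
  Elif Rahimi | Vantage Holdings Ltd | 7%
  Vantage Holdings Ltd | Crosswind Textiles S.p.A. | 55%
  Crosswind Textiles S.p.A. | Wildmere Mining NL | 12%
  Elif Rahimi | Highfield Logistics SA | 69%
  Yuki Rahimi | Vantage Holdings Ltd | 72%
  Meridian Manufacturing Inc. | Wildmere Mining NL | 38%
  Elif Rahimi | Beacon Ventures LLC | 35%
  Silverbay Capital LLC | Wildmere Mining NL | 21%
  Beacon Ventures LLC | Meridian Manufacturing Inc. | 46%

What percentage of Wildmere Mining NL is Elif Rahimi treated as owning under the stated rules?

By spousal attribution (R2), Elif Rahimi is treated as also owning Yuki Rahimi's interest in Vantage Holdings Ltd, giving 7% + 72% = 79%.
By spousal attribution (R2), Elif Rahimi is treated as also owning Yuki Rahimi's interest in Beacon Ventures LLC, giving 35% + 39% = 74%.
By spousal attribution (R2), Elif Rahimi is treated as also owning Yuki Rahimi's interest in Highfield Logistics SA, giving 69% + 31% = 100%.
Chain via Vantage Holdings Ltd → Crosswind Textiles S.p.A. (R3): 79% × 55% × 12% = 5.214% of Wildmere Mining NL.
Chain via Beacon Ventures LLC → Meridian Manufacturing Inc. (R3): 74% × 46% × 38% = 12.9352% of Wildmere Mining NL.
Chain via Highfield Logistics SA → Silverbay Capital LLC (R3): 100% × 32% × 21% = 6.72% of Wildmere Mining NL.
Aggregating (R1): 5.214% + 12.9352% + 6.72% = 24.8692%.

24.8692%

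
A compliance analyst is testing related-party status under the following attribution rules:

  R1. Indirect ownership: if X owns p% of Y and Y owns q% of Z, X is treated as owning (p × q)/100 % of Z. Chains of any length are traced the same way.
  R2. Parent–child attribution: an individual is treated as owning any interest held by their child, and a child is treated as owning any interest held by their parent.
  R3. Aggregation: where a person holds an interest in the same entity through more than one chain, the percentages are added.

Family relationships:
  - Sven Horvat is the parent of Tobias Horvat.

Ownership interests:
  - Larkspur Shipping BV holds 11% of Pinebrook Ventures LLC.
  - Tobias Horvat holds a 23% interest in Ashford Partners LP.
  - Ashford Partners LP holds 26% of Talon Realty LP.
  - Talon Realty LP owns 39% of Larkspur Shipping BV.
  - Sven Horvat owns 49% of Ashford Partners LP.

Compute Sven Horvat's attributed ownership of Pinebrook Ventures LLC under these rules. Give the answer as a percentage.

0.803088%

By parent–child attribution (R2), Sven Horvat is treated as also owning Tobias Horvat's interest in Ashford Partners LP, giving 49% + 23% = 72%.
Chain via Ashford Partners LP → Talon Realty LP → Larkspur Shipping BV (R1): 72% × 26% × 39% × 11% = 0.803088% of Pinebrook Ventures LLC.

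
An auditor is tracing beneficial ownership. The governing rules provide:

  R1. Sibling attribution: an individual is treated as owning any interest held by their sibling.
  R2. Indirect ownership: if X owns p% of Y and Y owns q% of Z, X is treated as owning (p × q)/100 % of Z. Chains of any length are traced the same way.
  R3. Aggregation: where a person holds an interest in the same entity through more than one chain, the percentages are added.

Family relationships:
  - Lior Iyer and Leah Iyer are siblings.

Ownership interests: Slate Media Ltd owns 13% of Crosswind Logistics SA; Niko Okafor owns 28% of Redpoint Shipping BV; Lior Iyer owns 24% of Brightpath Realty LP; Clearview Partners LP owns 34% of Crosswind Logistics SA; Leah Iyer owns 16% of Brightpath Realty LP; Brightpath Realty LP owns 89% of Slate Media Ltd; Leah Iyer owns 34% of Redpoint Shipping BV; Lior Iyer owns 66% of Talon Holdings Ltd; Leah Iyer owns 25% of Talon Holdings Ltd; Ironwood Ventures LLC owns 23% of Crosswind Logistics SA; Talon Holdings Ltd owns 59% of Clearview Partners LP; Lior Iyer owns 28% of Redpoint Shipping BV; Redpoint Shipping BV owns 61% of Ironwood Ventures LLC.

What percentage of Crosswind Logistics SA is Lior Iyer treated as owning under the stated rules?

By sibling attribution (R1), Lior Iyer is treated as also owning Leah Iyer's interest in Brightpath Realty LP, giving 24% + 16% = 40%.
By sibling attribution (R1), Lior Iyer is treated as also owning Leah Iyer's interest in Redpoint Shipping BV, giving 28% + 34% = 62%.
By sibling attribution (R1), Lior Iyer is treated as also owning Leah Iyer's interest in Talon Holdings Ltd, giving 66% + 25% = 91%.
Chain via Brightpath Realty LP → Slate Media Ltd (R2): 40% × 89% × 13% = 4.628% of Crosswind Logistics SA.
Chain via Redpoint Shipping BV → Ironwood Ventures LLC (R2): 62% × 61% × 23% = 8.6986% of Crosswind Logistics SA.
Chain via Talon Holdings Ltd → Clearview Partners LP (R2): 91% × 59% × 34% = 18.2546% of Crosswind Logistics SA.
Aggregating (R3): 4.628% + 8.6986% + 18.2546% = 31.5812%.

31.5812%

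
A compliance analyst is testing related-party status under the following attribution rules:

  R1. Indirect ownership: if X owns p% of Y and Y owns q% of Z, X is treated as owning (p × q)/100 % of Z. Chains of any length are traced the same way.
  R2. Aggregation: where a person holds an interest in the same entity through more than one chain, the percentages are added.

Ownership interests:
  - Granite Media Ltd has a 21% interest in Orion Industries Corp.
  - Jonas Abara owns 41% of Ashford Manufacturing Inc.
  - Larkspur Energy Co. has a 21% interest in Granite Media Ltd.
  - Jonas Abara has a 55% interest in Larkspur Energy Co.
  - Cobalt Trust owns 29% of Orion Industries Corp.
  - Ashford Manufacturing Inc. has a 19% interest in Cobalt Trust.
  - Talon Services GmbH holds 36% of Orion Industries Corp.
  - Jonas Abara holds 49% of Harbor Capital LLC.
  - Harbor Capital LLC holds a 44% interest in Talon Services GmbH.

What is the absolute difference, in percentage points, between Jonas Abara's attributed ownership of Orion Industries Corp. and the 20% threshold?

7.5538

Chain via Ashford Manufacturing Inc. → Cobalt Trust (R1): 41% × 19% × 29% = 2.2591% of Orion Industries Corp.
Chain via Larkspur Energy Co. → Granite Media Ltd (R1): 55% × 21% × 21% = 2.4255% of Orion Industries Corp.
Chain via Harbor Capital LLC → Talon Services GmbH (R1): 49% × 44% × 36% = 7.7616% of Orion Industries Corp.
Aggregating (R2): 2.2591% + 2.4255% + 7.7616% = 12.4462%.
12.4462% falls short of the 20% threshold by 7.5538 percentage points.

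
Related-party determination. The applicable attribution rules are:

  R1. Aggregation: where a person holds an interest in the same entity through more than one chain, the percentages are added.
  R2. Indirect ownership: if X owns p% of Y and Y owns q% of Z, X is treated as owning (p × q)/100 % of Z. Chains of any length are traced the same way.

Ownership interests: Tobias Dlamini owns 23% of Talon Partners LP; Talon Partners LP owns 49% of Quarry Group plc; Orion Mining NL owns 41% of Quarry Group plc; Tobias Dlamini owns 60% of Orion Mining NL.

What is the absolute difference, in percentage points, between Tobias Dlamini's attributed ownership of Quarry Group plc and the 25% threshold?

10.87

Chain via Orion Mining NL (R2): 60% × 41% = 24.6% of Quarry Group plc.
Chain via Talon Partners LP (R2): 23% × 49% = 11.27% of Quarry Group plc.
Aggregating (R1): 24.6% + 11.27% = 35.87%.
35.87% exceeds the 25% threshold by 10.87 percentage points.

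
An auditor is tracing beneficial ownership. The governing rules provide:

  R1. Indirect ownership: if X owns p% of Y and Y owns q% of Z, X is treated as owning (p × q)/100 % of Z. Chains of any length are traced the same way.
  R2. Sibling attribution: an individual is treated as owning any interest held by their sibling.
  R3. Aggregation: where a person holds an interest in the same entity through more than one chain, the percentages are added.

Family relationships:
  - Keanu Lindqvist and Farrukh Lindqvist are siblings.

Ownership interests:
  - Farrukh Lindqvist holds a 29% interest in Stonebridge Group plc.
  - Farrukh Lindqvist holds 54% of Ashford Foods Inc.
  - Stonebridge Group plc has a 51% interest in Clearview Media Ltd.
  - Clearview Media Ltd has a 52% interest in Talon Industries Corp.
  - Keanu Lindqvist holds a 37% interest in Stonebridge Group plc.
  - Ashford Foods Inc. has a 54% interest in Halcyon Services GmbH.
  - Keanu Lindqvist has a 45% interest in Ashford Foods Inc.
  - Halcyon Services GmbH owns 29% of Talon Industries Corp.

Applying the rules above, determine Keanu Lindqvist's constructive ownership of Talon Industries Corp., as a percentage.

33.0066%

By sibling attribution (R2), Keanu Lindqvist is treated as also owning Farrukh Lindqvist's interest in Stonebridge Group plc, giving 37% + 29% = 66%.
By sibling attribution (R2), Keanu Lindqvist is treated as also owning Farrukh Lindqvist's interest in Ashford Foods Inc, giving 45% + 54% = 99%.
Chain via Stonebridge Group plc → Clearview Media Ltd (R1): 66% × 51% × 52% = 17.5032% of Talon Industries Corp.
Chain via Ashford Foods Inc. → Halcyon Services GmbH (R1): 99% × 54% × 29% = 15.5034% of Talon Industries Corp.
Aggregating (R3): 17.5032% + 15.5034% = 33.0066%.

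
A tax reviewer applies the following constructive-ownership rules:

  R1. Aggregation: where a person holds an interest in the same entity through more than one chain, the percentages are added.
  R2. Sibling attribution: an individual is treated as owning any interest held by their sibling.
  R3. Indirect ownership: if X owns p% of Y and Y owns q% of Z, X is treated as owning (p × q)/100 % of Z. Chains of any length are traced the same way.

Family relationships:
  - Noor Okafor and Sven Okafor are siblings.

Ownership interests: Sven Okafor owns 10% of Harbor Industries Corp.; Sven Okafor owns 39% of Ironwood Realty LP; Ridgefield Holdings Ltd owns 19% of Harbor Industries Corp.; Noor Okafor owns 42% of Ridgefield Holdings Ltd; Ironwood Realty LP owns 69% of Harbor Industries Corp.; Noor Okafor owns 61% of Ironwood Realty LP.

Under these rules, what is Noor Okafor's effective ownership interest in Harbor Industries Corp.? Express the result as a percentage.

86.98%

By sibling attribution (R2), Noor Okafor is treated as also owning Sven Okafor's interest in Ironwood Realty LP, giving 61% + 39% = 100%.
By sibling attribution (R2), Noor Okafor is treated as owning Sven Okafor's 10% interest in Harbor Industries Corp.
Chain via Ironwood Realty LP (R3): 100% × 69% = 69% of Harbor Industries Corp.
Chain via Ridgefield Holdings Ltd (R3): 42% × 19% = 7.98% of Harbor Industries Corp.
Direct interest in Harbor Industries Corp: 10%.
Aggregating (R1): 69% + 7.98% + 10% = 86.98%.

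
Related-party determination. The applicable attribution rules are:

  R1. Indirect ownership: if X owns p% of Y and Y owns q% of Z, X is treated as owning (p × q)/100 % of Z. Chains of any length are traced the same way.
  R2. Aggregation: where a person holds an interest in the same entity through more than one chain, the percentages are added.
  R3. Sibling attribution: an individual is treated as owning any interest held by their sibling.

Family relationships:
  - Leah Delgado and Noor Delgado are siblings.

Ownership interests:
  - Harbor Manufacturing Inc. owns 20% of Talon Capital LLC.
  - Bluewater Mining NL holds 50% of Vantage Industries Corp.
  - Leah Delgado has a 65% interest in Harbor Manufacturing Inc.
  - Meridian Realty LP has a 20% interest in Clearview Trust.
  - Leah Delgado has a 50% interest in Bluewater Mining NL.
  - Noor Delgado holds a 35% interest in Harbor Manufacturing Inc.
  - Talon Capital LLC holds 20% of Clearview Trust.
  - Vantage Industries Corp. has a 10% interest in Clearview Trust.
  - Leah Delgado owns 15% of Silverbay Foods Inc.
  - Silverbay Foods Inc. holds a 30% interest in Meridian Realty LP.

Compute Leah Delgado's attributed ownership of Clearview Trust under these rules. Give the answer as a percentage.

By sibling attribution (R3), Leah Delgado is treated as also owning Noor Delgado's interest in Harbor Manufacturing Inc, giving 65% + 35% = 100%.
Chain via Harbor Manufacturing Inc. → Talon Capital LLC (R1): 100% × 20% × 20% = 4% of Clearview Trust.
Chain via Silverbay Foods Inc. → Meridian Realty LP (R1): 15% × 30% × 20% = 0.9% of Clearview Trust.
Chain via Bluewater Mining NL → Vantage Industries Corp. (R1): 50% × 50% × 10% = 2.5% of Clearview Trust.
Aggregating (R2): 4% + 0.9% + 2.5% = 7.4%.

7.4%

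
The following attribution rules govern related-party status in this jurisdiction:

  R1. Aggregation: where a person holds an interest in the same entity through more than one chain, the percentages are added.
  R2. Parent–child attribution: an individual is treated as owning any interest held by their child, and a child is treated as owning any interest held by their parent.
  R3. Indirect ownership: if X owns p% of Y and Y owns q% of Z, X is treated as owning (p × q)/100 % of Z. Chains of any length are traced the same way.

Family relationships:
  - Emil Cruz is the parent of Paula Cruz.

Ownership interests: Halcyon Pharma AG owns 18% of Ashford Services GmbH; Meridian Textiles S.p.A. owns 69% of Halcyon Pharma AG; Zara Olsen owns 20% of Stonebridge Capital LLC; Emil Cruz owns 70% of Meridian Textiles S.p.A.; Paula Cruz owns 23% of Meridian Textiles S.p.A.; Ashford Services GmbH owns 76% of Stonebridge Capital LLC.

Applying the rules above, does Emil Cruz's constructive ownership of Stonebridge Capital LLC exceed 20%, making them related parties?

By parent–child attribution (R2), Emil Cruz is treated as also owning Paula Cruz's interest in Meridian Textiles S.p.A, giving 70% + 23% = 93%.
Chain via Meridian Textiles S.p.A. → Halcyon Pharma AG → Ashford Services GmbH (R3): 93% × 69% × 18% × 76% = 8.778456% of Stonebridge Capital LLC.
8.778456% does not exceed the 20% threshold, so Emil is not a related party to Stonebridge Capital LLC.

No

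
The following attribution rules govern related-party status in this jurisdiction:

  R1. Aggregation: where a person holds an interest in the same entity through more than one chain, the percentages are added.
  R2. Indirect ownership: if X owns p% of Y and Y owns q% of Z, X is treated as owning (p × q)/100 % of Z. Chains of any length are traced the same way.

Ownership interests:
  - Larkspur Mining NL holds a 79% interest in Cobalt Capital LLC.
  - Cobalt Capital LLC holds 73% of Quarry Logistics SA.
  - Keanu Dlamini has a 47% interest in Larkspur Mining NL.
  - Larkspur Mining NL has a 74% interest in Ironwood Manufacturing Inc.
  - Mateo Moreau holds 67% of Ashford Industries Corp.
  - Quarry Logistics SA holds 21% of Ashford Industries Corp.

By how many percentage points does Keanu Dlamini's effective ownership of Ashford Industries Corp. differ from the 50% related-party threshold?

44.307971

Chain via Larkspur Mining NL → Cobalt Capital LLC → Quarry Logistics SA (R2): 47% × 79% × 73% × 21% = 5.692029% of Ashford Industries Corp.
5.692029% falls short of the 50% threshold by 44.307971 percentage points.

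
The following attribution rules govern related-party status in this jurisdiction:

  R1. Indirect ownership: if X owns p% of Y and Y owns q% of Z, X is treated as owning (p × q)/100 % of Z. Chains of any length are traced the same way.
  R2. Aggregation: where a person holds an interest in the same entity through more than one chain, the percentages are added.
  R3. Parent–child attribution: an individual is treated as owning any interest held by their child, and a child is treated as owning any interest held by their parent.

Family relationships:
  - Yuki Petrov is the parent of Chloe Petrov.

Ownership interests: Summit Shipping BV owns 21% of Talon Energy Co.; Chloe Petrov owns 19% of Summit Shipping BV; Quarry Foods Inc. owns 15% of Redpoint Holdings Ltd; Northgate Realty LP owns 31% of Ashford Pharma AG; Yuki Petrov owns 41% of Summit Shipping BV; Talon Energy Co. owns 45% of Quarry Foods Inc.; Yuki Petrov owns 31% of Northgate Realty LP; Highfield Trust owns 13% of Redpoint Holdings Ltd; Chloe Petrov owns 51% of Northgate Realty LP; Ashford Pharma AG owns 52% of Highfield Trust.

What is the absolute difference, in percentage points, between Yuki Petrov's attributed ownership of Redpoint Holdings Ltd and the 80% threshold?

By parent–child attribution (R3), Yuki Petrov is treated as also owning Chloe Petrov's interest in Northgate Realty LP, giving 31% + 51% = 82%.
By parent–child attribution (R3), Yuki Petrov is treated as also owning Chloe Petrov's interest in Summit Shipping BV, giving 41% + 19% = 60%.
Chain via Northgate Realty LP → Ashford Pharma AG → Highfield Trust (R1): 82% × 31% × 52% × 13% = 1.718392% of Redpoint Holdings Ltd.
Chain via Summit Shipping BV → Talon Energy Co. → Quarry Foods Inc. (R1): 60% × 21% × 45% × 15% = 0.8505% of Redpoint Holdings Ltd.
Aggregating (R2): 1.718392% + 0.8505% = 2.568892%.
2.568892% falls short of the 80% threshold by 77.431108 percentage points.

77.431108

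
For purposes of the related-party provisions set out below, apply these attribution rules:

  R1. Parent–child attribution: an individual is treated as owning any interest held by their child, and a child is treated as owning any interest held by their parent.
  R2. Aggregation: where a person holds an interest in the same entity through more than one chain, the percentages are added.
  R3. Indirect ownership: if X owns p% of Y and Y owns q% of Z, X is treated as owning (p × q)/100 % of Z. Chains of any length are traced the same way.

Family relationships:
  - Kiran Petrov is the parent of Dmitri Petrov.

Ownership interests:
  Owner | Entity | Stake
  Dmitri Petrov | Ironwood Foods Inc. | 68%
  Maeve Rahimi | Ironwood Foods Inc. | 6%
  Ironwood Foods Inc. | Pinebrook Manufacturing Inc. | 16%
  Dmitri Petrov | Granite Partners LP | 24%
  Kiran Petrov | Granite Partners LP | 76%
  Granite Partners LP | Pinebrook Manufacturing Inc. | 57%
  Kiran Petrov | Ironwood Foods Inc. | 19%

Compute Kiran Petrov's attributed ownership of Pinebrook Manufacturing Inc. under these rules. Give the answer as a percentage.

By parent–child attribution (R1), Kiran Petrov is treated as also owning Dmitri Petrov's interest in Granite Partners LP, giving 76% + 24% = 100%.
By parent–child attribution (R1), Kiran Petrov is treated as also owning Dmitri Petrov's interest in Ironwood Foods Inc, giving 19% + 68% = 87%.
Chain via Granite Partners LP (R3): 100% × 57% = 57% of Pinebrook Manufacturing Inc.
Chain via Ironwood Foods Inc. (R3): 87% × 16% = 13.92% of Pinebrook Manufacturing Inc.
Aggregating (R2): 57% + 13.92% = 70.92%.

70.92%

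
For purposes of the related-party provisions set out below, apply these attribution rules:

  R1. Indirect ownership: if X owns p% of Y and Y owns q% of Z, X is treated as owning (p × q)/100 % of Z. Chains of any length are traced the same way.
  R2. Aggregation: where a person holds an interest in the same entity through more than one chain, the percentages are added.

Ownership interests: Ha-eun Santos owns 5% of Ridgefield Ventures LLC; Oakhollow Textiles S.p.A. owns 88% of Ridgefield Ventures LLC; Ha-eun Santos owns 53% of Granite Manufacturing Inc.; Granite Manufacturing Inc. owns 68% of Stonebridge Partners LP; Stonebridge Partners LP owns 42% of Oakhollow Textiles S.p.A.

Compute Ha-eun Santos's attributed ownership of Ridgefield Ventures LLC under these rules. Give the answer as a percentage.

Chain via Granite Manufacturing Inc. → Stonebridge Partners LP → Oakhollow Textiles S.p.A. (R1): 53% × 68% × 42% × 88% = 13.320384% of Ridgefield Ventures LLC.
Direct interest in Ridgefield Ventures LLC: 5%.
Aggregating (R2): 13.320384% + 5% = 18.320384%.

18.320384%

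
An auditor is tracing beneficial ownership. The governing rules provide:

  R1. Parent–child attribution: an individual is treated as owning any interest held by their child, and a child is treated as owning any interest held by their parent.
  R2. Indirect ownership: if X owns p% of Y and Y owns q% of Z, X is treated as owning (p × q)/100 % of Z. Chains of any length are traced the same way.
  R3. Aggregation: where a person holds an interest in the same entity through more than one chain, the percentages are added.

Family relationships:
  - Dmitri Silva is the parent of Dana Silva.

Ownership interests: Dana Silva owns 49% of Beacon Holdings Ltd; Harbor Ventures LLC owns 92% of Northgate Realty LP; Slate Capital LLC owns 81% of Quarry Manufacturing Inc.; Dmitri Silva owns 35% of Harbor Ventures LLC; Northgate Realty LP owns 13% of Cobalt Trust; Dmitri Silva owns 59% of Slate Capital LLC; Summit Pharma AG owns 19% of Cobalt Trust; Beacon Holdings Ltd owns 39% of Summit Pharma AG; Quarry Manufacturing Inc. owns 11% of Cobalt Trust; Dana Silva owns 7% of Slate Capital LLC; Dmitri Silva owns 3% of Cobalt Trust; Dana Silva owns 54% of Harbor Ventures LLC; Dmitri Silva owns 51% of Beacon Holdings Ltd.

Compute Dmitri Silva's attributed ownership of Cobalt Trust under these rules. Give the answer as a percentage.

26.935%

By parent–child attribution (R1), Dmitri Silva is treated as also owning Dana Silva's interest in Slate Capital LLC, giving 59% + 7% = 66%.
By parent–child attribution (R1), Dmitri Silva is treated as also owning Dana Silva's interest in Beacon Holdings Ltd, giving 51% + 49% = 100%.
By parent–child attribution (R1), Dmitri Silva is treated as also owning Dana Silva's interest in Harbor Ventures LLC, giving 35% + 54% = 89%.
Chain via Slate Capital LLC → Quarry Manufacturing Inc. (R2): 66% × 81% × 11% = 5.8806% of Cobalt Trust.
Chain via Beacon Holdings Ltd → Summit Pharma AG (R2): 100% × 39% × 19% = 7.41% of Cobalt Trust.
Chain via Harbor Ventures LLC → Northgate Realty LP (R2): 89% × 92% × 13% = 10.6444% of Cobalt Trust.
Direct interest in Cobalt Trust: 3%.
Aggregating (R3): 5.8806% + 7.41% + 10.6444% + 3% = 26.935%.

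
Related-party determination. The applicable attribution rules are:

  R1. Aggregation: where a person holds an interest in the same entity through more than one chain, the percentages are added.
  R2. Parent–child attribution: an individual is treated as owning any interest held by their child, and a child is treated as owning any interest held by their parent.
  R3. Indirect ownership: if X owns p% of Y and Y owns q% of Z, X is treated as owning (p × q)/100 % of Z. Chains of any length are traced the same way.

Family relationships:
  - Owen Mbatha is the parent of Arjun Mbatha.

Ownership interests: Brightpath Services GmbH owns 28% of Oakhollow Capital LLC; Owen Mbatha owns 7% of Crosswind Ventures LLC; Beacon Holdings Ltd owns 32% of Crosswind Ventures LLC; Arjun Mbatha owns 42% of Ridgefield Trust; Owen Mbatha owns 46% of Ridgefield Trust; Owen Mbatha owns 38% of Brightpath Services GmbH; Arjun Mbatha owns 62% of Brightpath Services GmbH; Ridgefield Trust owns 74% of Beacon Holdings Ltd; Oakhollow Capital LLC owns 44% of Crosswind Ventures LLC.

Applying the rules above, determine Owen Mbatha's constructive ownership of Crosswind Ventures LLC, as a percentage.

By parent–child attribution (R2), Owen Mbatha is treated as also owning Arjun Mbatha's interest in Brightpath Services GmbH, giving 38% + 62% = 100%.
By parent–child attribution (R2), Owen Mbatha is treated as also owning Arjun Mbatha's interest in Ridgefield Trust, giving 46% + 42% = 88%.
Chain via Brightpath Services GmbH → Oakhollow Capital LLC (R3): 100% × 28% × 44% = 12.32% of Crosswind Ventures LLC.
Chain via Ridgefield Trust → Beacon Holdings Ltd (R3): 88% × 74% × 32% = 20.8384% of Crosswind Ventures LLC.
Direct interest in Crosswind Ventures LLC: 7%.
Aggregating (R1): 12.32% + 20.8384% + 7% = 40.1584%.

40.1584%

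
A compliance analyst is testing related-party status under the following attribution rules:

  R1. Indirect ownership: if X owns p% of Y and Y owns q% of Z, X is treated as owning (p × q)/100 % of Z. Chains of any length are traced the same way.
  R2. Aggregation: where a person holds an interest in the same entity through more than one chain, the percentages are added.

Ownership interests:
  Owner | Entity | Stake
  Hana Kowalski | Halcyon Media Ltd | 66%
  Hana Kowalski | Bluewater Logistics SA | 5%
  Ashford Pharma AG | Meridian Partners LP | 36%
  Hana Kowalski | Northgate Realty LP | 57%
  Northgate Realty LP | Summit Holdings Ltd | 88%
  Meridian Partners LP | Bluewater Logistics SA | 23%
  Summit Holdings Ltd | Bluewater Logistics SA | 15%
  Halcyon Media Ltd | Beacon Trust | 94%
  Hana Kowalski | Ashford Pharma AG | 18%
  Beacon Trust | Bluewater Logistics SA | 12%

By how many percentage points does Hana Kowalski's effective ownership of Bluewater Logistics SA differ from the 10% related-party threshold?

11.4592

Chain via Ashford Pharma AG → Meridian Partners LP (R1): 18% × 36% × 23% = 1.4904% of Bluewater Logistics SA.
Chain via Northgate Realty LP → Summit Holdings Ltd (R1): 57% × 88% × 15% = 7.524% of Bluewater Logistics SA.
Chain via Halcyon Media Ltd → Beacon Trust (R1): 66% × 94% × 12% = 7.4448% of Bluewater Logistics SA.
Direct interest in Bluewater Logistics SA: 5%.
Aggregating (R2): 1.4904% + 7.524% + 7.4448% + 5% = 21.4592%.
21.4592% exceeds the 10% threshold by 11.4592 percentage points.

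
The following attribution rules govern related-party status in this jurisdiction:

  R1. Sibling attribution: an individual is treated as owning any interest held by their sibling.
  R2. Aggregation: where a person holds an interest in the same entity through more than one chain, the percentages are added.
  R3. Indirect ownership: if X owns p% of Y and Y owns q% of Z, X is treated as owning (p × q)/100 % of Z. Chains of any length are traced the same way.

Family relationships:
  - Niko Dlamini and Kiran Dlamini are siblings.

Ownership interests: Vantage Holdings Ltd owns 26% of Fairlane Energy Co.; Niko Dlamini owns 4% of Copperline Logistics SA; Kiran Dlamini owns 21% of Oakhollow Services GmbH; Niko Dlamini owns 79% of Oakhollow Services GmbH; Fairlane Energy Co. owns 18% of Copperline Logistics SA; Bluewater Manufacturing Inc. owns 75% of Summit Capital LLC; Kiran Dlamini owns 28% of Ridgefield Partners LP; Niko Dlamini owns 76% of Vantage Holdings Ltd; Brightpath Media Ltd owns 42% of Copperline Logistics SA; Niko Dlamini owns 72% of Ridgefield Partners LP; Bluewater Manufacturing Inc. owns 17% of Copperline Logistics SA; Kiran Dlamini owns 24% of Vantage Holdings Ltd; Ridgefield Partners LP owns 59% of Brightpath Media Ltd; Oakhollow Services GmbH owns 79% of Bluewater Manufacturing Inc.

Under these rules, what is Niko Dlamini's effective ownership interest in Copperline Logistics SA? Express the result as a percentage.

46.89%

By sibling attribution (R1), Niko Dlamini is treated as also owning Kiran Dlamini's interest in Oakhollow Services GmbH, giving 79% + 21% = 100%.
By sibling attribution (R1), Niko Dlamini is treated as also owning Kiran Dlamini's interest in Ridgefield Partners LP, giving 72% + 28% = 100%.
By sibling attribution (R1), Niko Dlamini is treated as also owning Kiran Dlamini's interest in Vantage Holdings Ltd, giving 76% + 24% = 100%.
Chain via Oakhollow Services GmbH → Bluewater Manufacturing Inc. (R3): 100% × 79% × 17% = 13.43% of Copperline Logistics SA.
Chain via Ridgefield Partners LP → Brightpath Media Ltd (R3): 100% × 59% × 42% = 24.78% of Copperline Logistics SA.
Chain via Vantage Holdings Ltd → Fairlane Energy Co. (R3): 100% × 26% × 18% = 4.68% of Copperline Logistics SA.
Direct interest in Copperline Logistics SA: 4%.
Aggregating (R2): 13.43% + 24.78% + 4.68% + 4% = 46.89%.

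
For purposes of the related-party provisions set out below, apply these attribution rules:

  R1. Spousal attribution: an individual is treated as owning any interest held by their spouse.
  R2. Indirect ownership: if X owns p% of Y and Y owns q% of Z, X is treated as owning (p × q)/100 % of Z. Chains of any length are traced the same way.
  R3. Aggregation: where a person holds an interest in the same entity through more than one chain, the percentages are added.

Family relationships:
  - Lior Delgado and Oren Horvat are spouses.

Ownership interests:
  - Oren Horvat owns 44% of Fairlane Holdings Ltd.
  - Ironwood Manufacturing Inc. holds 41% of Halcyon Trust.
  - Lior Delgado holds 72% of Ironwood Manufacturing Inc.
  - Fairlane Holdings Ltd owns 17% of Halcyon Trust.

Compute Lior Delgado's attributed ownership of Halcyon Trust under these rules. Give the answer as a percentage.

37%

By spousal attribution (R1), Lior Delgado is treated as owning Oren Horvat's 44% interest in Fairlane Holdings Ltd.
Chain via Ironwood Manufacturing Inc. (R2): 72% × 41% = 29.52% of Halcyon Trust.
Chain via Fairlane Holdings Ltd (R2): 44% × 17% = 7.48% of Halcyon Trust.
Aggregating (R3): 29.52% + 7.48% = 37%.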